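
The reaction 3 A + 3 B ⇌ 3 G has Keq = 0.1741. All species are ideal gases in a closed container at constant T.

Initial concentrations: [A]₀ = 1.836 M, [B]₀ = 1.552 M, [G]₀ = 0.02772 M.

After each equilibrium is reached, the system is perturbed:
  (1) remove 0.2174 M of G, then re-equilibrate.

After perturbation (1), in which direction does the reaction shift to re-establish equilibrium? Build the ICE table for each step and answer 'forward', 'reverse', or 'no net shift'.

Direction: forward

Q₀ = 9.2063e-07 vs Keq = 0.1741 ⇒ Q<K, forward
Step 1:
                  A         B         G
  Initial     1.836     1.552   0.02772
  Change    -0.6132   -0.6132    0.6132
  Equil       1.223    0.9388     0.641
  solve Keq expr → x = 0.2044; check Q = 0.1741
Then remove 0.2174 M of G.
Step 2:
                  A         B         G
  Initial     1.223    0.9388    0.4236
  Change    -0.1011   -0.1011    0.1011
  Equil       1.122    0.8377    0.5247
  solve Keq expr → x = 0.0337; check Q = 0.1741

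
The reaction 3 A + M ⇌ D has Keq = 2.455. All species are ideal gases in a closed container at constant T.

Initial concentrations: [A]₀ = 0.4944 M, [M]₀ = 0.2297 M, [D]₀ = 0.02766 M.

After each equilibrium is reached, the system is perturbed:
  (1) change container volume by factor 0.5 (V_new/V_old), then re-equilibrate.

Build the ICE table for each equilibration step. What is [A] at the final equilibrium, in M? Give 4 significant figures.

[A]_eq = 0.6072 M

Q₀ = 0.9965 vs Keq = 2.455 ⇒ Q<K, forward
Step 1:
                   A          M          D
  Initial     0.4944     0.2297    0.02766
  Change    -0.05221    -0.0174     0.0174
  Equil       0.4422     0.2123    0.04506
  solve Keq expr → x = 0.0174; check Q = 2.455
Then change container volume by factor 0.5 (V_new/V_old).
Step 2:
                   A          M          D
  Initial     0.8844     0.4246    0.09013
  Change     -0.2772   -0.09241    0.09241
  Equil       0.6072     0.3322     0.1825
  solve Keq expr → x = 0.09241; check Q = 2.455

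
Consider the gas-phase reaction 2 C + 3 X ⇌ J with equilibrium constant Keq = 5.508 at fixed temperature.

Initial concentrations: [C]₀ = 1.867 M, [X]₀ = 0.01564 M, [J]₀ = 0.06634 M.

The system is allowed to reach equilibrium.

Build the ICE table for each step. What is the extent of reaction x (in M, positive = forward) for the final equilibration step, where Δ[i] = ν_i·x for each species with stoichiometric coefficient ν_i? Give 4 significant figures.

Q₀ = 4975 vs Keq = 5.508 ⇒ Q>K, reverse
Step 1:
                    C           X           J
  I             1.867     0.01564     0.06634
  C           0.06732       0.101    -0.03366
  E             1.934      0.1166     0.03268
  solve Keq expr → x = -0.03366; check Q = 5.508

x = -0.03366 M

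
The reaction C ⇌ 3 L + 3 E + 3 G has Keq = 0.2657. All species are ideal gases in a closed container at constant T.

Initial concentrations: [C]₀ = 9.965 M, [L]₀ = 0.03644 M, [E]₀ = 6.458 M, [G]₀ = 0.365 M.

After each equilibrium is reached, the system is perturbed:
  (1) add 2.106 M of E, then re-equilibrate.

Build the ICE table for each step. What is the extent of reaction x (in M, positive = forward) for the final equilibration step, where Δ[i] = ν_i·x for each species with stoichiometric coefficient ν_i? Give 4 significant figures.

Q₀ = 6.3596e-05 vs Keq = 0.2657 ⇒ Q<K, forward
Step 1:
                  C         L         E         G
  init        9.965   0.03644     6.458     0.365
  Δ        -0.09352    0.2806    0.2806    0.2806
  eq          9.871     0.317     6.739    0.6456
  solve Keq expr → x = 0.09352; check Q = 0.2657
Then add 2.106 M of E.
Step 2:
                  C         L         E         G
  init        9.871     0.317     8.845    0.6456
  Δ         0.01747  -0.05242  -0.05242  -0.05242
  eq          9.889    0.2646     8.792    0.5932
  solve Keq expr → x = -0.01747; check Q = 0.2657

x = -0.01747 M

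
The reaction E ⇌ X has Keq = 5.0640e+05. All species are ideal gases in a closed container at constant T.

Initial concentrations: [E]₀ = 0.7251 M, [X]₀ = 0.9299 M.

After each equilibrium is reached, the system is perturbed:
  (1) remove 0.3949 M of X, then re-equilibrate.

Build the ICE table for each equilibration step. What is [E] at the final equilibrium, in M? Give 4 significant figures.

Q₀ = 1.282 vs Keq = 5.0640e+05 ⇒ Q<K, forward
Step 1:
                  E         X
  init       0.7251    0.9299
  Δ         -0.7251    0.7251
  eq      3.2682e-06     1.655
  solve Keq expr → x = 0.7251; check Q = 5.0640e+05
Then remove 0.3949 M of X.
Step 2:
                  E         X
  init    3.2682e-06      1.26
  Δ       -7.7982e-07 7.7982e-07
  eq      2.4883e-06      1.26
  solve Keq expr → x = 7.7982e-07; check Q = 5.0640e+05

[E]_eq = 2.4883e-06 M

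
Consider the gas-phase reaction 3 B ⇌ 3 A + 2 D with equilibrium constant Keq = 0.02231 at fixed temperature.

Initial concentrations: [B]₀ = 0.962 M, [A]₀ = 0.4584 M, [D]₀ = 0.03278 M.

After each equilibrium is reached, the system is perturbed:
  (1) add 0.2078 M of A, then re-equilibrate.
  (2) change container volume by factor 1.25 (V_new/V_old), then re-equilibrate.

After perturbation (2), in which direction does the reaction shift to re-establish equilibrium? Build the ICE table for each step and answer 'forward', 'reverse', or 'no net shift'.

Q₀ = 1.1626e-04 vs Keq = 0.02231 ⇒ Q<K, forward
Step 1:
                    B           A           D
  I             0.962      0.4584     0.03278
  C           -0.2139      0.2139      0.1426
  E            0.7481      0.6723      0.1754
  solve Keq expr → x = 0.07129; check Q = 0.02231
Then add 0.2078 M of A.
Step 2:
                    B           A           D
  I            0.7481      0.8801      0.1754
  C             0.051      -0.051      -0.034
  E            0.7991      0.8291      0.1414
  solve Keq expr → x = -0.017; check Q = 0.02231
Then change container volume by factor 1.25 (V_new/V_old).
Step 3:
                    B           A           D
  I            0.6393      0.6632      0.1131
  C          -0.02197     0.02197     0.01465
  E            0.6173      0.6852      0.1277
  solve Keq expr → x = 0.007324; check Q = 0.02231

Direction: forward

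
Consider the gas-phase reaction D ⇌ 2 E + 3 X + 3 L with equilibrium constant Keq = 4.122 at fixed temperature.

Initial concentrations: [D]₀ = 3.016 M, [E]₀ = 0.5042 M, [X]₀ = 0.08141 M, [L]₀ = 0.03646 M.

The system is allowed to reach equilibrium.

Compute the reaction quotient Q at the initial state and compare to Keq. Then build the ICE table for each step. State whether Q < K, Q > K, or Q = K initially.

Q₀ = 2.2042e-09; Q < K (proceeds forward)

Q₀ = 2.2042e-09 vs Keq = 4.122 ⇒ Q<K, forward
Step 1:
                  D         E         X         L
  init        3.016    0.5042   0.08141   0.03646
  Δ          -0.427     0.854     1.281     1.281
  eq          2.589     1.358     1.362     1.318
  solve Keq expr → x = 0.427; check Q = 4.122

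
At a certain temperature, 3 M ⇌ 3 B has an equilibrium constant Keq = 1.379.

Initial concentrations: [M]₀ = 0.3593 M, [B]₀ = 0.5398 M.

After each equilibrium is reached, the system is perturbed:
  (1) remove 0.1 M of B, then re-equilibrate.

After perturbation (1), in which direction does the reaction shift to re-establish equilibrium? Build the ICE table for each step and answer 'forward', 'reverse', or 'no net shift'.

Q₀ = 3.391 vs Keq = 1.379 ⇒ Q>K, reverse
Step 1:
                   M          B
  I           0.3593     0.5398
  C           0.0662    -0.0662
  E           0.4255     0.4736
  solve Keq expr → x = -0.02207; check Q = 1.379
Then remove 0.1 M of B.
Step 2:
                   M          B
  I           0.4255     0.3736
  C         -0.04732    0.04732
  E           0.3782     0.4209
  solve Keq expr → x = 0.01577; check Q = 1.379

Direction: forward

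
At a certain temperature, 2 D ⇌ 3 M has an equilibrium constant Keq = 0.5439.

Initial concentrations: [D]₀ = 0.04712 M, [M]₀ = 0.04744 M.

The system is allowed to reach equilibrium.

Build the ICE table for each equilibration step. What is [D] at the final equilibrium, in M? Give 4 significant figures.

[D]_eq = 0.02826 M

Q₀ = 0.04809 vs Keq = 0.5439 ⇒ Q<K, forward
Step 1:
                  D         M
  I         0.04712   0.04744
  C        -0.01886   0.02829
  E         0.02826   0.07573
  solve Keq expr → x = 0.009431; check Q = 0.5439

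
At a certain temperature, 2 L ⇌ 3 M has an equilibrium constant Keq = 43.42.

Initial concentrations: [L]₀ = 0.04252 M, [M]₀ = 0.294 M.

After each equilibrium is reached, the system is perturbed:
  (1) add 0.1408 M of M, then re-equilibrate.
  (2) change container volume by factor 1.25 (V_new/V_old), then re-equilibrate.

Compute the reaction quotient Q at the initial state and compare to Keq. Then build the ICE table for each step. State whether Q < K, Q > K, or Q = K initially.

Q₀ = 14.06; Q < K (proceeds forward)

Q₀ = 14.06 vs Keq = 43.42 ⇒ Q<K, forward
Step 1:
                   L          M
  Initial    0.04252      0.294
  Change    -0.01542    0.02313
  Equil       0.0271     0.3171
  solve Keq expr → x = 0.007709; check Q = 43.42
Then add 0.1408 M of M.
Step 2:
                   L          M
  Initial     0.0271     0.4579
  Change     0.01623   -0.02434
  Equil      0.04333     0.4336
  solve Keq expr → x = -0.008113; check Q = 43.42
Then change container volume by factor 1.25 (V_new/V_old).
Step 3:
                   L          M
  Initial    0.03466     0.3469
  Change   -0.003045   0.004568
  Equil      0.03162     0.3514
  solve Keq expr → x = 0.001523; check Q = 43.42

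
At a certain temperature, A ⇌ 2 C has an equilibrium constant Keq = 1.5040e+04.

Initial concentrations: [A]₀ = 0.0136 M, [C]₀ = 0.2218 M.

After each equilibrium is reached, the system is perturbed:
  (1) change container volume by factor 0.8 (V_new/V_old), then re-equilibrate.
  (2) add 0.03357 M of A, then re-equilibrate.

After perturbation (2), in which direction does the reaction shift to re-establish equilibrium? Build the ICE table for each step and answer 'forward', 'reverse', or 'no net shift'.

Direction: forward

Q₀ = 3.617 vs Keq = 1.5040e+04 ⇒ Q<K, forward
Step 1:
                   A          C
  init        0.0136     0.2218
  Δ          -0.0136    0.02719
  eq      4.1221e-06      0.249
  solve Keq expr → x = 0.0136; check Q = 1.5040e+04
Then change container volume by factor 0.8 (V_new/V_old).
Step 2:
                   A          C
  init    5.1527e-06     0.3112
  Δ       1.2881e-06 -2.5761e-06
  eq      6.4407e-06     0.3112
  solve Keq expr → x = -1.2881e-06; check Q = 1.5040e+04
Then add 0.03357 M of A.
Step 3:
                   A          C
  init       0.03358     0.3112
  Δ         -0.03357    0.06713
  eq      9.5189e-06     0.3784
  solve Keq expr → x = 0.03357; check Q = 1.5040e+04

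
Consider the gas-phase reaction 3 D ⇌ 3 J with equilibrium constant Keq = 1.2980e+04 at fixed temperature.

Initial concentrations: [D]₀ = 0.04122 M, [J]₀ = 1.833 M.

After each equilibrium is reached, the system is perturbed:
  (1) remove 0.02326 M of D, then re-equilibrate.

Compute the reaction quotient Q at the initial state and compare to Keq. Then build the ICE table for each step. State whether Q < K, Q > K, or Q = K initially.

Q₀ = 8.7935e+04 vs Keq = 1.2980e+04 ⇒ Q>K, reverse
Step 1:
                  D         J
  Initial   0.04122     1.833
  Change    0.03527  -0.03527
  Equil     0.07649     1.798
  solve Keq expr → x = -0.01176; check Q = 1.2980e+04
Then remove 0.02326 M of D.
Step 2:
                  D         J
  Initial   0.05323     1.798
  Change    0.02231  -0.02231
  Equil     0.07555     1.775
  solve Keq expr → x = -0.007437; check Q = 1.2980e+04

Q₀ = 8.7935e+04; Q > K (proceeds reverse)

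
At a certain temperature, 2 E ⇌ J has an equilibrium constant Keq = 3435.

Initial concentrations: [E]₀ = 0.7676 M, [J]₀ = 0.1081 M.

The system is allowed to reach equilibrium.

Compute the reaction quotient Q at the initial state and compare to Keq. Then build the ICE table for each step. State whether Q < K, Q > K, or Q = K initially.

Q₀ = 0.1835; Q < K (proceeds forward)

Q₀ = 0.1835 vs Keq = 3435 ⇒ Q<K, forward
Step 1:
                   E          J
  Initial     0.7676     0.1081
  Change     -0.7557     0.3779
  Equil      0.01189      0.486
  solve Keq expr → x = 0.3779; check Q = 3435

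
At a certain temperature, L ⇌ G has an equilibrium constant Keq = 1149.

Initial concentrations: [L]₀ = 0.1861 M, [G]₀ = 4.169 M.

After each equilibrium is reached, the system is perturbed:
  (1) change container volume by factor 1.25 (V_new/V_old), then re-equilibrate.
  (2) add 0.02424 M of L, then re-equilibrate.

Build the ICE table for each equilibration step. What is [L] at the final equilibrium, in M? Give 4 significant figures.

Q₀ = 22.4 vs Keq = 1149 ⇒ Q<K, forward
Step 1:
                    L           G
  Initial      0.1861       4.169
  Change      -0.1823      0.1823
  Equil      0.003787       4.351
  solve Keq expr → x = 0.1823; check Q = 1149
Then change container volume by factor 1.25 (V_new/V_old).
Step 2:
                    L           G
  Initial     0.00303       3.481
  Change            0           0
  Equil       0.00303       3.481
  solve Keq expr → x = 0; check Q = 1149
Then add 0.02424 M of L.
Step 3:
                    L           G
  Initial     0.02727       3.481
  Change     -0.02422     0.02422
  Equil      0.003051       3.505
  solve Keq expr → x = 0.02422; check Q = 1149

[L]_eq = 0.003051 M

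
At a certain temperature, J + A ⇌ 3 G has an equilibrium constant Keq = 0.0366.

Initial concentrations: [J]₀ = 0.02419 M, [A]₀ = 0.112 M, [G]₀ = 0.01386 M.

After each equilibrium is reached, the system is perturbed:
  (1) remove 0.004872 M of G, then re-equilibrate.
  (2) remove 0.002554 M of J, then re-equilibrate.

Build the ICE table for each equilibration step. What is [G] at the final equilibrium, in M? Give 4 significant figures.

Q₀ = 9.8273e-04 vs Keq = 0.0366 ⇒ Q<K, forward
Step 1:
                   J          A          G
  I          0.02419      0.112    0.01386
  C        -0.008415  -0.008415    0.02525
  E          0.01577     0.1036    0.03911
  solve Keq expr → x = 0.008415; check Q = 0.0366
Then remove 0.004872 M of G.
Step 2:
                   J          A          G
  I          0.01577     0.1036    0.03423
  C        -0.001227  -0.001227    0.00368
  E          0.01455     0.1024    0.03791
  solve Keq expr → x = 0.001227; check Q = 0.0366
Then remove 0.002554 M of J.
Step 3:
                   J          A          G
  I          0.01199     0.1024    0.03791
  C       5.7773e-04 5.7773e-04  -0.001733
  E          0.01257     0.1029    0.03618
  solve Keq expr → x = -5.7773e-04; check Q = 0.0366

[G]_eq = 0.03618 M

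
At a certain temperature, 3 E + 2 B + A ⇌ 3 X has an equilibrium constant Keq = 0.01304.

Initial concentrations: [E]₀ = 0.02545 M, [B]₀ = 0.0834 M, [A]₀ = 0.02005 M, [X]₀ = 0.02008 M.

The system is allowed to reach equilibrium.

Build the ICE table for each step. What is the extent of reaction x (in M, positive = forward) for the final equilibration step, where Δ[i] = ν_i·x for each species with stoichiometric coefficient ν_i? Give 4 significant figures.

Q₀ = 3522 vs Keq = 0.01304 ⇒ Q>K, reverse
Step 1:
                    E           B           A           X
  init        0.02545      0.0834     0.02005     0.02008
  Δ           0.01942     0.01295    0.006473    -0.01942
  eq          0.04487     0.09635     0.02652  6.6190e-04
  solve Keq expr → x = -0.006473; check Q = 0.01304

x = -0.006473 M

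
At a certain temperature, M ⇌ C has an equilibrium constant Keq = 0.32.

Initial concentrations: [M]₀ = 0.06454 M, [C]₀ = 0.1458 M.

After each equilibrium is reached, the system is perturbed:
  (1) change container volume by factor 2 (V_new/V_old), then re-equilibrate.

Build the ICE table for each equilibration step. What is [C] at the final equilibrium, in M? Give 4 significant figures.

Q₀ = 2.259 vs Keq = 0.32 ⇒ Q>K, reverse
Step 1:
                   M          C
  Initial    0.06454     0.1458
  Change     0.09481   -0.09481
  Equil       0.1593    0.05099
  solve Keq expr → x = -0.09481; check Q = 0.32
Then change container volume by factor 2 (V_new/V_old).
Step 2:
                   M          C
  Initial    0.07967     0.0255
  Change           0          0
  Equil      0.07967     0.0255
  solve Keq expr → x = 0; check Q = 0.32

[C]_eq = 0.0255 M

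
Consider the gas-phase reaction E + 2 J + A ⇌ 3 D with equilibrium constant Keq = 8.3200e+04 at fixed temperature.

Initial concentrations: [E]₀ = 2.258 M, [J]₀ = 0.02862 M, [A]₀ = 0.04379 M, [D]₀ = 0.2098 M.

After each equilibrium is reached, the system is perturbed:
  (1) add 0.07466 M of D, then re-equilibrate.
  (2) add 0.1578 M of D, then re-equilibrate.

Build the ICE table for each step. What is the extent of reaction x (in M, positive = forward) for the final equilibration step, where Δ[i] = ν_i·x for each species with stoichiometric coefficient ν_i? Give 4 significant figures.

Q₀ = 114 vs Keq = 8.3200e+04 ⇒ Q<K, forward
Step 1:
                  E         J         A         D
  Initial     2.258   0.02862   0.04379    0.2098
  Change   -0.01348  -0.02696  -0.01348   0.04043
  Equil       2.245  0.001664   0.03031    0.2502
  solve Keq expr → x = 0.01348; check Q = 8.3200e+04
Then add 0.07466 M of D.
Step 2:
                  E         J         A         D
  Initial     2.245  0.001664   0.03031    0.3249
  Change  3.8448e-04 7.6896e-04 3.8448e-04 -0.001153
  Equil       2.245  0.002433    0.0307    0.3237
  solve Keq expr → x = -3.8448e-04; check Q = 8.3200e+04
Then add 0.1578 M of D.
Step 3:
                  E         J         A         D
  Initial     2.245  0.002433    0.0307    0.4815
  Change  9.3778e-04  0.001876 9.3778e-04 -0.002813
  Equil       2.246  0.004308   0.03163    0.4787
  solve Keq expr → x = -9.3778e-04; check Q = 8.3200e+04

x = -9.3778e-04 M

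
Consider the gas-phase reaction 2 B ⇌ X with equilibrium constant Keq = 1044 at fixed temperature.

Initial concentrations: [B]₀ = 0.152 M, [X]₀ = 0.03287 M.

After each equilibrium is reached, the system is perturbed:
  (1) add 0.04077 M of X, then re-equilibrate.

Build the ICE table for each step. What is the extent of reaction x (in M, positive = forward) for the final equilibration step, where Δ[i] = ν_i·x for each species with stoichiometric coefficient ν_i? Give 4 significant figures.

x = -8.7997e-04 M

Q₀ = 1.423 vs Keq = 1044 ⇒ Q<K, forward
Step 1:
                  B         X
  init        0.152   0.03287
  Δ          -0.142   0.07101
  eq       0.009975    0.1039
  solve Keq expr → x = 0.07101; check Q = 1044
Then add 0.04077 M of X.
Step 2:
                  B         X
  init     0.009975    0.1447
  Δ         0.00176 -8.7997e-04
  eq        0.01174    0.1438
  solve Keq expr → x = -8.7997e-04; check Q = 1044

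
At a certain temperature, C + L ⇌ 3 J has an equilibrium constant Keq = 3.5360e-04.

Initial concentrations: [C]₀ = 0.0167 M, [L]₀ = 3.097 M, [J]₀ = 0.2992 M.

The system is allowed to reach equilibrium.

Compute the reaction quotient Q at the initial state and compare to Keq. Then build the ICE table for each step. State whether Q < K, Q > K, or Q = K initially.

Q₀ = 0.5179 vs Keq = 3.5360e-04 ⇒ Q>K, reverse
Step 1:
                    C           L           J
  I            0.0167       3.097      0.2992
  C           0.08363     0.08363     -0.2509
  E            0.1003       3.181     0.04832
  solve Keq expr → x = -0.08363; check Q = 3.5360e-04

Q₀ = 0.5179; Q > K (proceeds reverse)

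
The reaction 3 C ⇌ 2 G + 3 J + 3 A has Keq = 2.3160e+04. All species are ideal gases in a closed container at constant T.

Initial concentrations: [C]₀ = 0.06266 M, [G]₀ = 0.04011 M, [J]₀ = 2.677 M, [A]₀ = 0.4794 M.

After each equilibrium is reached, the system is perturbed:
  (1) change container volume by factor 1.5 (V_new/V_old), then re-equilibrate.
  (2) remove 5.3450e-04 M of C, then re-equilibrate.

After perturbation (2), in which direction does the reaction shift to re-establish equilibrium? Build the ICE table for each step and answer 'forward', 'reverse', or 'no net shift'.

Direction: reverse

Q₀ = 13.82 vs Keq = 2.3160e+04 ⇒ Q<K, forward
Step 1:
                   C          G          J          A
  Initial    0.06266    0.04011      2.677     0.4794
  Change    -0.05352    0.03568    0.05352    0.05352
  Equil     0.009142    0.07579      2.731     0.5329
  solve Keq expr → x = 0.01784; check Q = 2.3160e+04
Then change container volume by factor 1.5 (V_new/V_old).
Step 2:
                   C          G          J          A
  Initial   0.006095    0.05053       1.82     0.3553
  Change   -0.002885   0.001923   0.002885   0.002885
  Equil      0.00321    0.05245      1.823     0.3582
  solve Keq expr → x = 9.6166e-04; check Q = 2.3160e+04
Then remove 5.3450e-04 M of C.
Step 3:
                   C          G          J          A
  Initial   0.002675    0.05245      1.823     0.3582
  Change  5.1498e-04 -3.4332e-04 -5.1498e-04 -5.1498e-04
  Equil      0.00319    0.05211      1.823     0.3576
  solve Keq expr → x = -1.7166e-04; check Q = 2.3160e+04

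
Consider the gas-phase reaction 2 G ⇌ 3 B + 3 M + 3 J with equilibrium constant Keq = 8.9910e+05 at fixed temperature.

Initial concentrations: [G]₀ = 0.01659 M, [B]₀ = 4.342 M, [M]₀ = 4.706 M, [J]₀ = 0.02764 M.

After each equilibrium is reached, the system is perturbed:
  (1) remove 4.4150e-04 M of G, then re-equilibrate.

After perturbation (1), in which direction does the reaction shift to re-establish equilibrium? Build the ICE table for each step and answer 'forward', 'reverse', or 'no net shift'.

Direction: reverse

Q₀ = 654.6 vs Keq = 8.9910e+05 ⇒ Q<K, forward
Step 1:
                   G          B          M          J
  init       0.01659      4.342      4.706    0.02764
  Δ         -0.01546    0.02318    0.02318    0.02318
  eq        0.001133      4.365      4.729    0.05082
  solve Keq expr → x = 0.007728; check Q = 8.9910e+05
Then remove 4.4150e-04 M of G.
Step 2:
                   G          B          M          J
  init    6.9193e-04      4.365      4.729    0.05082
  Δ       4.2003e-04 -6.3004e-04 -6.3004e-04 -6.3004e-04
  eq        0.001112      4.365      4.729    0.05019
  solve Keq expr → x = -2.1001e-04; check Q = 8.9910e+05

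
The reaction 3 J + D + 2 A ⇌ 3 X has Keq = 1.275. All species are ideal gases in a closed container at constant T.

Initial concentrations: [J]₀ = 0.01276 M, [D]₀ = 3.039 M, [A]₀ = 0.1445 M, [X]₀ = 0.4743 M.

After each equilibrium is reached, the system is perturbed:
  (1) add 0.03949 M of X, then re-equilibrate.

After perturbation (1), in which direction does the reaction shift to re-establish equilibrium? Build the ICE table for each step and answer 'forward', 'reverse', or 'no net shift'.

Direction: reverse

Q₀ = 8.0936e+05 vs Keq = 1.275 ⇒ Q>K, reverse
Step 1:
                  J         D         A         X
  Initial   0.01276     3.039    0.1445    0.4743
  Change     0.2663   0.08878    0.1776   -0.2663
  Equil      0.2791     3.128    0.3221     0.208
  solve Keq expr → x = -0.08878; check Q = 1.275
Then add 0.03949 M of X.
Step 2:
                  J         D         A         X
  Initial    0.2791     3.128    0.3221    0.2474
  Change    0.01919  0.006396   0.01279  -0.01919
  Equil      0.2983     3.134    0.3349    0.2283
  solve Keq expr → x = -0.006396; check Q = 1.275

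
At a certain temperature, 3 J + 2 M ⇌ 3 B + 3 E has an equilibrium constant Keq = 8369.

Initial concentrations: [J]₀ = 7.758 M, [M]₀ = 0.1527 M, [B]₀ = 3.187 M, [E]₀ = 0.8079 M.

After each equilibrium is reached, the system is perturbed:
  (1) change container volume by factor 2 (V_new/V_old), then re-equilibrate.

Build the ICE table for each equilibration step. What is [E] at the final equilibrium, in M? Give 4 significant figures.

Q₀ = 1.568 vs Keq = 8369 ⇒ Q<K, forward
Step 1:
                  J         M         B         E
  Initial     7.758    0.1527     3.187    0.8079
  Change    -0.2238   -0.1492    0.2238    0.2238
  Equil       7.534  0.003489     3.411     1.032
  solve Keq expr → x = 0.07461; check Q = 8369
Then change container volume by factor 2 (V_new/V_old).
Step 2:
                  J         M         B         E
  Initial     3.767  0.001745     1.705    0.5159
  Change  -7.6059e-04 -5.0706e-04 7.6059e-04 7.6059e-04
  Equil       3.766  0.001238     1.706    0.5166
  solve Keq expr → x = 2.5353e-04; check Q = 8369

[E]_eq = 0.5166 M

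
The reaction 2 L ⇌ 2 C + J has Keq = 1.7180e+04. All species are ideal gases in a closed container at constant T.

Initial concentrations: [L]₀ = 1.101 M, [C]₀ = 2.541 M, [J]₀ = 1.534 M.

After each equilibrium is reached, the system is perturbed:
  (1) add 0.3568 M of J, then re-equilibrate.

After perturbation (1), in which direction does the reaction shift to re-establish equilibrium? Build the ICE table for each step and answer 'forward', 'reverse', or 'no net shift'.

Direction: reverse

Q₀ = 8.171 vs Keq = 1.7180e+04 ⇒ Q<K, forward
Step 1:
                   L          C          J
  init         1.101      2.541      1.534
  Δ           -1.062      1.062     0.5308
  eq         0.03949      3.603      2.065
  solve Keq expr → x = 0.5308; check Q = 1.7180e+04
Then add 0.3568 M of J.
Step 2:
                   L          C          J
  init       0.03949      3.603      2.422
  Δ         0.003224  -0.003224  -0.001612
  eq         0.04272      3.599       2.42
  solve Keq expr → x = -0.001612; check Q = 1.7180e+04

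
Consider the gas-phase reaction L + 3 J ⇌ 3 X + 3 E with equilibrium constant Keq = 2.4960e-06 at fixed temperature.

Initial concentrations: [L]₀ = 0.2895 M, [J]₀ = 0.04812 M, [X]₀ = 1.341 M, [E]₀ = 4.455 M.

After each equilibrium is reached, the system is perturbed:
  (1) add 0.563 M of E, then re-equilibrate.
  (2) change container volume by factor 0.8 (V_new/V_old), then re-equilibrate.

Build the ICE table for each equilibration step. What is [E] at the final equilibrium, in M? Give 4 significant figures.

[E]_eq = 4.601 M

Q₀ = 6.6100e+06 vs Keq = 2.4960e-06 ⇒ Q>K, reverse
Step 1:
                  L         J         X         E
  Initial    0.2895   0.04812     1.341     4.455
  Change     0.4452     1.336    -1.336    -1.336
  Equil      0.7347     1.384  0.005429     3.119
  solve Keq expr → x = -0.4452; check Q = 2.4960e-06
Then add 0.563 M of E.
Step 2:
                  L         J         X         E
  Initial    0.7347     1.384  0.005429     3.682
  Change  2.7524e-04 8.2573e-04 -8.2573e-04 -8.2573e-04
  Equil       0.735     1.385  0.004604     3.682
  solve Keq expr → x = -2.7524e-04; check Q = 2.4960e-06
Then change container volume by factor 0.8 (V_new/V_old).
Step 3:
                  L         J         X         E
  Initial    0.9187     1.731  0.005755     4.602
  Change  2.6394e-04 7.9183e-04 -7.9183e-04 -7.9183e-04
  Equil       0.919     1.731  0.004963     4.601
  solve Keq expr → x = -2.6394e-04; check Q = 2.4960e-06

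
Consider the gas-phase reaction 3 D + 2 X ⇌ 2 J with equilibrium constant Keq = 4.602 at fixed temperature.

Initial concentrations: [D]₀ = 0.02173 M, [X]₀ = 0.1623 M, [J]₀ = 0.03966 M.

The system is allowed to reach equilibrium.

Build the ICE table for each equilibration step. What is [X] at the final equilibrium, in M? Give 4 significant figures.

[X]_eq = 0.1943 M

Q₀ = 5820 vs Keq = 4.602 ⇒ Q>K, reverse
Step 1:
                   D          X          J
  Initial    0.02173     0.1623    0.03966
  Change     0.04798    0.03199   -0.03199
  Equil      0.06971     0.1943   0.007672
  solve Keq expr → x = -0.01599; check Q = 4.602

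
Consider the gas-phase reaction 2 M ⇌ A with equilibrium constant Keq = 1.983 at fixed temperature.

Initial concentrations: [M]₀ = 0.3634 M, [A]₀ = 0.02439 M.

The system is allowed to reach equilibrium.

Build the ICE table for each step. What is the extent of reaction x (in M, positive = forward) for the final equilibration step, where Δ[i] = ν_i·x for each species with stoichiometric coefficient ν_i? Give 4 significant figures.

x = 0.07166 M

Q₀ = 0.1847 vs Keq = 1.983 ⇒ Q<K, forward
Step 1:
                    M           A
  Initial      0.3634     0.02439
  Change      -0.1433     0.07166
  Equil        0.2201     0.09605
  solve Keq expr → x = 0.07166; check Q = 1.983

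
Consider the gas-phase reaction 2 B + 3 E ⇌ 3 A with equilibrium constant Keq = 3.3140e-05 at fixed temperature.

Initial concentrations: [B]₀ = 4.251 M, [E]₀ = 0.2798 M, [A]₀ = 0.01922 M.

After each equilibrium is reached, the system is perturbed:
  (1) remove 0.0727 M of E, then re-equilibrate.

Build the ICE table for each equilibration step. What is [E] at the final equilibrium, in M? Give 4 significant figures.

[E]_eq = 0.2087 M

Q₀ = 1.7936e-05 vs Keq = 3.3140e-05 ⇒ Q<K, forward
Step 1:
                    B           E           A
  I             4.251      0.2798     0.01922
  C         -0.002677   -0.004016    0.004016
  E             4.248      0.2758     0.02324
  solve Keq expr → x = 0.001339; check Q = 3.3140e-05
Then remove 0.0727 M of E.
Step 2:
                    B           E           A
  I             4.248      0.2031     0.02324
  C           0.00376     0.00564    -0.00564
  E             4.252      0.2087      0.0176
  solve Keq expr → x = -0.00188; check Q = 3.3140e-05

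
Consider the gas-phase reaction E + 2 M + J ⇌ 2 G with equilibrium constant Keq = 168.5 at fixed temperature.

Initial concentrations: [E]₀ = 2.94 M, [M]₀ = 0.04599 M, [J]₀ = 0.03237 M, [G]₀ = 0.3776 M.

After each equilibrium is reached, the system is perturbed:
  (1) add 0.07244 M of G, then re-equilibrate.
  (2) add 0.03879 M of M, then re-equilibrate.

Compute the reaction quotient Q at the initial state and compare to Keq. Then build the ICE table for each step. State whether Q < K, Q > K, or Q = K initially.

Q₀ = 708.3; Q > K (proceeds reverse)

Q₀ = 708.3 vs Keq = 168.5 ⇒ Q>K, reverse
Step 1:
                    E           M           J           G
  init           2.94     0.04599     0.03237      0.3776
  Δ           0.01362     0.02724     0.01362    -0.02724
  eq            2.954     0.07323     0.04599      0.3504
  solve Keq expr → x = -0.01362; check Q = 168.5
Then add 0.07244 M of G.
Step 2:
                    E           M           J           G
  init          2.954     0.07323     0.04599      0.4228
  Δ          0.004578    0.009157    0.004578   -0.009157
  eq            2.958     0.08239     0.05057      0.4136
  solve Keq expr → x = -0.004578; check Q = 168.5
Then add 0.03879 M of M.
Step 3:
                    E           M           J           G
  init          2.958      0.1212     0.05057      0.4136
  Δ          -0.01124    -0.02249    -0.01124     0.02249
  eq            2.947     0.09869     0.03933      0.4361
  solve Keq expr → x = 0.01124; check Q = 168.5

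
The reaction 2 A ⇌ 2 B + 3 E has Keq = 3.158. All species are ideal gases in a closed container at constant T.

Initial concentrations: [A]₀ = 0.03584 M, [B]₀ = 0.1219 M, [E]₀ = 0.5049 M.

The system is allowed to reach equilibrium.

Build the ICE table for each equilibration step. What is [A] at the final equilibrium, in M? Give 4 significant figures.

[A]_eq = 0.02733 M

Q₀ = 1.489 vs Keq = 3.158 ⇒ Q<K, forward
Step 1:
                   A          B          E
  init       0.03584     0.1219     0.5049
  Δ        -0.008508   0.008508    0.01276
  eq         0.02733     0.1304     0.5177
  solve Keq expr → x = 0.004254; check Q = 3.158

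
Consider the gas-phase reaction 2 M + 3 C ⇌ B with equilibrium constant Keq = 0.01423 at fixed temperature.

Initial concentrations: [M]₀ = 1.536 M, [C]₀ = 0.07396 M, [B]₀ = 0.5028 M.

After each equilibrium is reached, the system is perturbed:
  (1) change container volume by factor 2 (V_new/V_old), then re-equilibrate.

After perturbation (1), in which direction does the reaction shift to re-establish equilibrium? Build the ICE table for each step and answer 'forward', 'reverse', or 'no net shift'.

Direction: reverse

Q₀ = 526.8 vs Keq = 0.01423 ⇒ Q>K, reverse
Step 1:
                    M           C           B
  init          1.536     0.07396      0.5028
  Δ            0.7497       1.124     -0.3748
  eq            2.286       1.198       0.128
  solve Keq expr → x = -0.3748; check Q = 0.01423
Then change container volume by factor 2 (V_new/V_old).
Step 2:
                    M           C           B
  init          1.143      0.5992     0.06398
  Δ            0.1083      0.1624    -0.05414
  eq            1.251      0.7617    0.009842
  solve Keq expr → x = -0.05414; check Q = 0.01423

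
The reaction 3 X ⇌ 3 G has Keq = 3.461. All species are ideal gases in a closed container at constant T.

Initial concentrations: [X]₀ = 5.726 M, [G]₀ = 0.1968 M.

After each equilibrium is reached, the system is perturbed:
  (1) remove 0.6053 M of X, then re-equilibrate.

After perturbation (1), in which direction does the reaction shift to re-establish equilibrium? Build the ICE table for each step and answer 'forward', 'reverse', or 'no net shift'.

Direction: reverse

Q₀ = 4.0600e-05 vs Keq = 3.461 ⇒ Q<K, forward
Step 1:
                  X         G
  I           5.726    0.1968
  C          -3.369     3.369
  E           2.357     3.566
  solve Keq expr → x = 1.123; check Q = 3.461
Then remove 0.6053 M of X.
Step 2:
                  X         G
  I           1.752     3.566
  C          0.3644   -0.3644
  E           2.116     3.201
  solve Keq expr → x = -0.1215; check Q = 3.461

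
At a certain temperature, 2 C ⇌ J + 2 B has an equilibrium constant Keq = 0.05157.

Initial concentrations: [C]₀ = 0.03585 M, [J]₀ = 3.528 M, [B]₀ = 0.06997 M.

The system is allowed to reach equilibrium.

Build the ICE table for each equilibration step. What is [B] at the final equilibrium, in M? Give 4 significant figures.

Q₀ = 13.44 vs Keq = 0.05157 ⇒ Q>K, reverse
Step 1:
                  C         J         B
  Initial   0.03585     3.528   0.06997
  Change    0.05851  -0.02926  -0.05851
  Equil     0.09436     3.499   0.01146
  solve Keq expr → x = -0.02926; check Q = 0.05157

[B]_eq = 0.01146 M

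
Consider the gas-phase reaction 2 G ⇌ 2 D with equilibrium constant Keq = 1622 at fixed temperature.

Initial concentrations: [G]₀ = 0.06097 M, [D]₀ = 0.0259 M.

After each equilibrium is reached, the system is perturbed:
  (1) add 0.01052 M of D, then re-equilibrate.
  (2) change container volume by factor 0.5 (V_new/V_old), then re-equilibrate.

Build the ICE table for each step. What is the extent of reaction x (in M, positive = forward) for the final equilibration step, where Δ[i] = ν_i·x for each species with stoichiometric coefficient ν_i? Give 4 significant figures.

Q₀ = 0.1805 vs Keq = 1622 ⇒ Q<K, forward
Step 1:
                  G         D
  init      0.06097    0.0259
  Δ        -0.05887   0.05887
  eq       0.002105   0.08477
  solve Keq expr → x = 0.02943; check Q = 1622
Then add 0.01052 M of D.
Step 2:
                  G         D
  init     0.002105   0.09529
  Δ       2.5488e-04 -2.5488e-04
  eq        0.00236   0.09503
  solve Keq expr → x = -1.2744e-04; check Q = 1622
Then change container volume by factor 0.5 (V_new/V_old).
Step 3:
                  G         D
  init     0.004719    0.1901
  Δ               0         0
  eq       0.004719    0.1901
  solve Keq expr → x = 0; check Q = 1622

x = 0 M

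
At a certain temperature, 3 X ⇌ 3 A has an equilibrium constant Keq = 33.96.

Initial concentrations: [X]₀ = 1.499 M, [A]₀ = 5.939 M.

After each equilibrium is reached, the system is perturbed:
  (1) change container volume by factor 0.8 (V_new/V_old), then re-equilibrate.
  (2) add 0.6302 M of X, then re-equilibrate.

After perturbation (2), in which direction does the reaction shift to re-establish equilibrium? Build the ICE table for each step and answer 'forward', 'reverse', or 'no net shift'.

Q₀ = 62.19 vs Keq = 33.96 ⇒ Q>K, reverse
Step 1:
                   X          A
  Initial      1.499      5.939
  Change      0.2559    -0.2559
  Equil        1.755      5.683
  solve Keq expr → x = -0.08531; check Q = 33.96
Then change container volume by factor 0.8 (V_new/V_old).
Step 2:
                   X          A
  Initial      2.194      7.104
  Change           0          0
  Equil        2.194      7.104
  solve Keq expr → x = 0; check Q = 33.96
Then add 0.6302 M of X.
Step 3:
                   X          A
  Initial      2.824      7.104
  Change     -0.4815     0.4815
  Equil        2.342      7.585
  solve Keq expr → x = 0.1605; check Q = 33.96

Direction: forward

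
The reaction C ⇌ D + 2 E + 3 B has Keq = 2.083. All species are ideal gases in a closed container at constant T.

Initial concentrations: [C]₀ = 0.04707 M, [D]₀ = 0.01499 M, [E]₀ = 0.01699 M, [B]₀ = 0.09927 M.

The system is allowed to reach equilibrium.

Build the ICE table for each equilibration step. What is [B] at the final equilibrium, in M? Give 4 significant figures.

[B]_eq = 0.2405 M

Q₀ = 8.9929e-08 vs Keq = 2.083 ⇒ Q<K, forward
Step 1:
                   C          D          E          B
  Initial    0.04707    0.01499    0.01699    0.09927
  Change    -0.04706    0.04706    0.09413     0.1412
  Equil   5.1147e-06    0.06205     0.1111     0.2405
  solve Keq expr → x = 0.04706; check Q = 2.083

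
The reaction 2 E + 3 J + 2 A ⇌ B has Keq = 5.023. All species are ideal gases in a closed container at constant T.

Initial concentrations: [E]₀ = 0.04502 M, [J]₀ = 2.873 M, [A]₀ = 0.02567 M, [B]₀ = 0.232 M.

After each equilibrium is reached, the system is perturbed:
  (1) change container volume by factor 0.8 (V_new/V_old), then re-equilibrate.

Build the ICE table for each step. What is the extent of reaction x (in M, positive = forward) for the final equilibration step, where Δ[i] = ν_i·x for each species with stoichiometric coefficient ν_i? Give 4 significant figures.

Q₀ = 7325 vs Keq = 5.023 ⇒ Q>K, reverse
Step 1:
                   E          J          A          B
  I          0.04502      2.873    0.02567      0.232
  C           0.1458     0.2188     0.1458   -0.07292
  E           0.1909      3.092     0.1715     0.1591
  solve Keq expr → x = -0.07292; check Q = 5.023
Then change container volume by factor 0.8 (V_new/V_old).
Step 2:
                   E          J          A          B
  I           0.2386      3.865     0.2144     0.1988
  C         -0.05603   -0.08404   -0.05603    0.02801
  E           0.1826      3.781     0.1584     0.2269
  solve Keq expr → x = 0.02801; check Q = 5.023

x = 0.02801 M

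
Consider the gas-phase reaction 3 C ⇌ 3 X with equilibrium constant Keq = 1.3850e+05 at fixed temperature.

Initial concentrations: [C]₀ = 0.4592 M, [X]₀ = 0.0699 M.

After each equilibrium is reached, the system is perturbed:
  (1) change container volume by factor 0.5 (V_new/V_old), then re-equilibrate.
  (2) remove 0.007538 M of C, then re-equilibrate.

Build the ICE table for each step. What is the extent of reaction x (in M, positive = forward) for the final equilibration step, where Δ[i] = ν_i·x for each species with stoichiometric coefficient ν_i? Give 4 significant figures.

x = -0.002465 M

Q₀ = 0.003527 vs Keq = 1.3850e+05 ⇒ Q<K, forward
Step 1:
                  C         X
  init       0.4592    0.0699
  Δ         -0.4492    0.4492
  eq        0.01003    0.5191
  solve Keq expr → x = 0.1497; check Q = 1.3850e+05
Then change container volume by factor 0.5 (V_new/V_old).
Step 2:
                  C         X
  init      0.02006     1.038
  Δ               0         0
  eq        0.02006     1.038
  solve Keq expr → x = 0; check Q = 1.3850e+05
Then remove 0.007538 M of C.
Step 3:
                  C         X
  init      0.01253     1.038
  Δ        0.007395 -0.007395
  eq        0.01992     1.031
  solve Keq expr → x = -0.002465; check Q = 1.3850e+05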